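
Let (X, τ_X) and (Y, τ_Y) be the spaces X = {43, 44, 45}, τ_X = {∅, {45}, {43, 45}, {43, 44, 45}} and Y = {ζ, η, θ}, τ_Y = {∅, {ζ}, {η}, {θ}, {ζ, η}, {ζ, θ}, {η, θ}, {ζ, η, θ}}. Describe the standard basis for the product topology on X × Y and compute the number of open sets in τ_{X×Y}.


Basis B = {∅ × ∅, {45} × {ζ}, {45} × {η}, {45} × {θ}, {43, 45} × {ζ}, {43, 45} × {η}, {43, 45} × {θ}, {45} × {ζ, η}, {45} × {ζ, θ}, {45} × {η, θ}, {43, 44, 45} × {ζ}, {43, 44, 45} × {η}, {43, 44, 45} × {θ}, {45} × {ζ, η, θ}, {43, 45} × {ζ, η}, {43, 45} × {ζ, θ}, {43, 45} × {η, θ}, {43, 45} × {ζ, η, θ}, {43, 44, 45} × {ζ, η}, {43, 44, 45} × {ζ, θ}, {43, 44, 45} × {η, θ}, {43, 44, 45} × {ζ, η, θ}}; |τ_{X×Y}| = 64.

Enumerate products U × V with U ∈ τ_X, V ∈ τ_Y (deduplicated):
  ∅ × ∅ = {} (∅)
  {45} × {ζ} = {(45,ζ)}
  {45} × {η} = {(45,η)}
  {45} × {θ} = {(45,θ)}
  {43, 45} × {ζ} = {(43,ζ), (45,ζ)}
  {43, 45} × {η} = {(43,η), (45,η)}
  {43, 45} × {θ} = {(43,θ), (45,θ)}
  {45} × {ζ, η} = {(45,ζ), (45,η)}
  {45} × {ζ, θ} = {(45,ζ), (45,θ)}
  {45} × {η, θ} = {(45,η), (45,θ)}
  {43, 44, 45} × {ζ} = {(43,ζ), (44,ζ), (45,ζ)}
  {43, 44, 45} × {η} = {(43,η), (44,η), (45,η)}
  {43, 44, 45} × {θ} = {(43,θ), (44,θ), (45,θ)}
  {45} × {ζ, η, θ} = {(45,ζ), (45,η), (45,θ)}
  {43, 45} × {ζ, η} = {(43,ζ), (43,η), (45,ζ), (45,η)}
  {43, 45} × {ζ, θ} = {(43,ζ), (43,θ), (45,ζ), (45,θ)}
  {43, 45} × {η, θ} = {(43,η), (43,θ), (45,η), (45,θ)}
  {43, 45} × {ζ, η, θ} = {(43,ζ), (43,η), (43,θ), (45,ζ), (45,η), (45,θ)}
  {43, 44, 45} × {ζ, η} = {(43,ζ), (43,η), (44,ζ), (44,η), (45,ζ), (45,η)}
  {43, 44, 45} × {ζ, θ} = {(43,ζ), (43,θ), (44,ζ), (44,θ), (45,ζ), (45,θ)}
  {43, 44, 45} × {η, θ} = {(43,η), (43,θ), (44,η), (44,θ), (45,η), (45,θ)}
  {43, 44, 45} × {ζ, η, θ} = {(43,ζ), (43,η), (43,θ), (44,ζ), (44,η), (44,θ), (45,ζ), (45,η), (45,θ)}
These 22 distinct sets form the basis B.
Close under arbitrary unions to get τ_{X×Y}; counting gives |τ_{X×Y}| = 64.


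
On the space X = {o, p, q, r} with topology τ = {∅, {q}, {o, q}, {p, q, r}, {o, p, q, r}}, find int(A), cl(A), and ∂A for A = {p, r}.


int(A) = ∅, cl(A) = {p, r}, ∂A = {p, r}.

Closed sets in (X, τ) are complements of opens:
  closed(X, τ) = {∅, {o}, {p, r}, {o, p, r}, {o, p, q, r}}.
int(A) = ⋃ {U ∈ τ : U ⊆ A}. Opens contained in A: ∅.
Taking the union of these: int(A) = ∅.
cl(A) = ⋂ {C closed : A ⊆ C}. Closed sets containing A: {p, r}, {o, p, r}, {o, p, q, r}.
Intersecting these: cl(A) = {p, r}.
∂A = cl(A) ∖ int(A) = {p, r} ∖ ∅ = {p, r}.


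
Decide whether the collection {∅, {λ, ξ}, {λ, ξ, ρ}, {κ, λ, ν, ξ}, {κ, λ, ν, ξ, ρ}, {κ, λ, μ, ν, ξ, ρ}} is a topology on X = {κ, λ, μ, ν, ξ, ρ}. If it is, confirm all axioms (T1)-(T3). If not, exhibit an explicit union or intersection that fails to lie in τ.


τ IS a topology on X.

Axiom (T1): ∅ ∈ τ? Yes; X ∈ τ? Yes.
Axiom (T2/T3): check pairwise unions and intersections of members of τ.
All pairwise intersections and unions checked — each lies in τ. Therefore τ satisfies (T1), (T2), (T3): it IS a topology on X.


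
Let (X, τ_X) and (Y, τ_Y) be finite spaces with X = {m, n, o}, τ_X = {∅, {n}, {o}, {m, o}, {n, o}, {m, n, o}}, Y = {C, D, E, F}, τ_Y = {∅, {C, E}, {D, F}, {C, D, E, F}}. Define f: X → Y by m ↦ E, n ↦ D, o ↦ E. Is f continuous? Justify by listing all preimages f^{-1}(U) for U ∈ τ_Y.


f IS continuous.

Compute f^{-1}(U) for each U ∈ τ_Y:
  U = ∅: f^{-1}(U) = ∅ ∈ τ_X ✓.
  U = {C, E}: f^{-1}(U) = {m, o} ∈ τ_X ✓.
  U = {D, F}: f^{-1}(U) = {n} ∈ τ_X ✓.
  U = {C, D, E, F}: f^{-1}(U) = {m, n, o} ∈ τ_X ✓.
Every preimage lies in τ_X, so f IS continuous.


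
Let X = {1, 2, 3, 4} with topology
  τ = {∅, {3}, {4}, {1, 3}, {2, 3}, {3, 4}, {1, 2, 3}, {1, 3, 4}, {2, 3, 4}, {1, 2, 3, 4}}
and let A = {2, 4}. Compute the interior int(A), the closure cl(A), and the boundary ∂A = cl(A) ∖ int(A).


int(A) = {4}, cl(A) = {2, 4}, ∂A = {2}.

Closed sets in (X, τ) are complements of opens:
  closed(X, τ) = {∅, {1}, {2}, {4}, {1, 2}, {1, 4}, {2, 4}, {1, 2, 3}, {1, 2, 4}, {1, 2, 3, 4}}.
int(A) = ⋃ {U ∈ τ : U ⊆ A}. Opens contained in A: ∅, {4}.
Taking the union of these: int(A) = {4}.
cl(A) = ⋂ {C closed : A ⊆ C}. Closed sets containing A: {2, 4}, {1, 2, 4}, {1, 2, 3, 4}.
Intersecting these: cl(A) = {2, 4}.
∂A = cl(A) ∖ int(A) = {2, 4} ∖ {4} = {2}.


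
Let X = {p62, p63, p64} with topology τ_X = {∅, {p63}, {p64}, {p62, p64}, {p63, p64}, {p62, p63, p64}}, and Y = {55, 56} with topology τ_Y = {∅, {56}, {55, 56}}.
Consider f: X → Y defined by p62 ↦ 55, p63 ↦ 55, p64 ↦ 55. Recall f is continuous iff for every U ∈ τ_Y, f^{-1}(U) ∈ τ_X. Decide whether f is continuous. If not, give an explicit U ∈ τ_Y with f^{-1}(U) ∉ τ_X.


f IS continuous.

Compute f^{-1}(U) for each U ∈ τ_Y:
  U = ∅: f^{-1}(U) = ∅ ∈ τ_X ✓.
  U = {56}: f^{-1}(U) = ∅ ∈ τ_X ✓.
  U = {55, 56}: f^{-1}(U) = {p62, p63, p64} ∈ τ_X ✓.
Every preimage lies in τ_X, so f IS continuous.


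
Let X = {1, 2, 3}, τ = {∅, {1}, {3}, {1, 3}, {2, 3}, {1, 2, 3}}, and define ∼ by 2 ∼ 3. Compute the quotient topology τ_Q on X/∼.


X/∼ = {[1], [2=3]}; |τ_Q| = 4.

Equivalence classes: [1], [2=3].
Quotient map π: X → X/∼ sends 1 ↦ [1], 2 ↦ [2=3], 3 ↦ [2=3].
For each subset V ⊆ X/∼, compute π^{-1}(V) ⊆ X and check whether π^{-1}(V) ∈ τ. V is open in τ_Q iff π^{-1}(V) ∈ τ.
  V = {}: π^{-1}(V) = ∅ ∈ τ ✓.
  V = {[1]}: π^{-1}(V) = {1} ∈ τ ✓.
  V = {[2=3]}: π^{-1}(V) = {2, 3} ∈ τ ✓.
  V = {[1], [2=3]}: π^{-1}(V) = {1, 2, 3} ∈ τ ✓.
Open sets in the quotient: τ_Q = {{}, {[1]}, {[2=3]}, {[1], [2=3]}} (4 elements).


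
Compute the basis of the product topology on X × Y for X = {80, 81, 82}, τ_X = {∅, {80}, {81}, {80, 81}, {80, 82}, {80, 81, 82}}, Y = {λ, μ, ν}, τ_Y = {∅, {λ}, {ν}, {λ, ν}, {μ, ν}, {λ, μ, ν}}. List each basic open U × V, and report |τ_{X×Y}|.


Basis B = {∅ × ∅, {80} × {λ}, {80} × {ν}, {81} × {λ}, {81} × {ν}, {80} × {λ, ν}, {80, 81} × {λ}, {80, 82} × {λ}, {80} × {μ, ν}, {80, 81} × {ν}, {80, 82} × {ν}, {81} × {λ, ν}, {81} × {μ, ν}, {80} × {λ, μ, ν}, {80, 81, 82} × {λ}, {80, 81, 82} × {ν}, {81} × {λ, μ, ν}, {80, 81} × {λ, ν}, {80, 82} × {λ, ν}, {80, 81} × {μ, ν}, {80, 82} × {μ, ν}, {80, 81} × {λ, μ, ν}, {80, 82} × {λ, μ, ν}, {80, 81, 82} × {λ, ν}, {80, 81, 82} × {μ, ν}, {80, 81, 82} × {λ, μ, ν}}; |τ_{X×Y}| = 108.

Enumerate products U × V with U ∈ τ_X, V ∈ τ_Y (deduplicated):
  ∅ × ∅ = {} (∅)
  {80} × {λ} = {(80,λ)}
  {80} × {ν} = {(80,ν)}
  {81} × {λ} = {(81,λ)}
  {81} × {ν} = {(81,ν)}
  {80} × {λ, ν} = {(80,λ), (80,ν)}
  {80, 81} × {λ} = {(80,λ), (81,λ)}
  {80, 82} × {λ} = {(80,λ), (82,λ)}
  {80} × {μ, ν} = {(80,μ), (80,ν)}
  {80, 81} × {ν} = {(80,ν), (81,ν)}
  {80, 82} × {ν} = {(80,ν), (82,ν)}
  {81} × {λ, ν} = {(81,λ), (81,ν)}
  {81} × {μ, ν} = {(81,μ), (81,ν)}
  {80} × {λ, μ, ν} = {(80,λ), (80,μ), (80,ν)}
  {80, 81, 82} × {λ} = {(80,λ), (81,λ), (82,λ)}
  {80, 81, 82} × {ν} = {(80,ν), (81,ν), (82,ν)}
  {81} × {λ, μ, ν} = {(81,λ), (81,μ), (81,ν)}
  {80, 81} × {λ, ν} = {(80,λ), (80,ν), (81,λ), (81,ν)}
  {80, 82} × {λ, ν} = {(80,λ), (80,ν), (82,λ), (82,ν)}
  {80, 81} × {μ, ν} = {(80,μ), (80,ν), (81,μ), (81,ν)}
  {80, 82} × {μ, ν} = {(80,μ), (80,ν), (82,μ), (82,ν)}
  {80, 81} × {λ, μ, ν} = {(80,λ), (80,μ), (80,ν), (81,λ), (81,μ), (81,ν)}
  {80, 82} × {λ, μ, ν} = {(80,λ), (80,μ), (80,ν), (82,λ), (82,μ), (82,ν)}
  {80, 81, 82} × {λ, ν} = {(80,λ), (80,ν), (81,λ), (81,ν), (82,λ), (82,ν)}
  {80, 81, 82} × {μ, ν} = {(80,μ), (80,ν), (81,μ), (81,ν), (82,μ), (82,ν)}
  {80, 81, 82} × {λ, μ, ν} = {(80,λ), (80,μ), (80,ν), (81,λ), (81,μ), (81,ν), (82,λ), (82,μ), (82,ν)}
These 26 distinct sets form the basis B.
Close under arbitrary unions to get τ_{X×Y}; counting gives |τ_{X×Y}| = 108.


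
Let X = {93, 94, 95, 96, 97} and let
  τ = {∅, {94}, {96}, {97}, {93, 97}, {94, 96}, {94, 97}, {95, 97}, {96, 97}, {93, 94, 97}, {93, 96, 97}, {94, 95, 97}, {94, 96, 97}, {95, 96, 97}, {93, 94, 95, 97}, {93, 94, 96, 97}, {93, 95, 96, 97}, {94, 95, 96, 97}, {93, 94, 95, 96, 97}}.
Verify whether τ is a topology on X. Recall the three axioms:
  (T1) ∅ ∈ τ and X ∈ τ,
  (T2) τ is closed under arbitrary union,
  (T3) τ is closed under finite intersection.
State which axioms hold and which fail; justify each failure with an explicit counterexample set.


τ is NOT a topology on X.

Axiom (T1): ∅ ∈ τ? Yes; X ∈ τ? Yes.
Axiom (T2/T3): check pairwise unions and intersections of members of τ.
Counterexample for (T2): {93, 97} ∪ {95, 97} = {93, 95, 97} ∉ τ. Therefore τ is NOT a topology.


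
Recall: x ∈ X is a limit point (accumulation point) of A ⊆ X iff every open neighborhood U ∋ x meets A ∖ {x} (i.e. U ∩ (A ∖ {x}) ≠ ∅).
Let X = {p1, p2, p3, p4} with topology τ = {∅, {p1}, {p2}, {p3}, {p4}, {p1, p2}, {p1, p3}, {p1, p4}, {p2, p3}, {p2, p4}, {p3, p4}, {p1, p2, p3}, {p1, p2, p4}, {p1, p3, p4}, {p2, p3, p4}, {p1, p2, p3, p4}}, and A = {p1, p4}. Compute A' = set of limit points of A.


A' = ∅

For each x ∈ X, list the open sets U ∈ τ with x ∈ U, then check whether U ∩ (A ∖ {x}) ≠ ∅ for every such U.
  x = p1: open {p1} ∋ x has {p1} ∩ (A ∖ {p1}) = ∅, so x is NOT a limit point.
  x = p2: open {p2} ∋ x has {p2} ∩ (A ∖ {p2}) = ∅, so x is NOT a limit point.
  x = p3: open {p3} ∋ x has {p3} ∩ (A ∖ {p3}) = ∅, so x is NOT a limit point.
  x = p4: open {p4} ∋ x has {p4} ∩ (A ∖ {p4}) = ∅, so x is NOT a limit point.
Collecting: A' = ∅.


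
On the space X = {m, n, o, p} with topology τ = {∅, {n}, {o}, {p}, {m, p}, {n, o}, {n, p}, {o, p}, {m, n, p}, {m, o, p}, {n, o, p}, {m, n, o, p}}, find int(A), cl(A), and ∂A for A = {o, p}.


int(A) = {o, p}, cl(A) = {m, o, p}, ∂A = {m}.

Closed sets in (X, τ) are complements of opens:
  closed(X, τ) = {∅, {m}, {n}, {o}, {m, n}, {m, o}, {m, p}, {n, o}, {m, n, o}, {m, n, p}, {m, o, p}, {m, n, o, p}}.
int(A) = ⋃ {U ∈ τ : U ⊆ A}. Opens contained in A: ∅, {o}, {p}, {o, p}.
Taking the union of these: int(A) = {o, p}.
cl(A) = ⋂ {C closed : A ⊆ C}. Closed sets containing A: {m, o, p}, {m, n, o, p}.
Intersecting these: cl(A) = {m, o, p}.
∂A = cl(A) ∖ int(A) = {m, o, p} ∖ {o, p} = {m}.


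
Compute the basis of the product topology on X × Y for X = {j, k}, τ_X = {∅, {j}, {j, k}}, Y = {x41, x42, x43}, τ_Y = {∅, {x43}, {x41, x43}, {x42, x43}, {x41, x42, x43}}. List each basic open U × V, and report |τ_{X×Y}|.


Basis B = {∅ × ∅, {j} × {x43}, {j} × {x41, x43}, {j} × {x42, x43}, {j, k} × {x43}, {j} × {x41, x42, x43}, {j, k} × {x41, x43}, {j, k} × {x42, x43}, {j, k} × {x41, x42, x43}}; |τ_{X×Y}| = 14.

Enumerate products U × V with U ∈ τ_X, V ∈ τ_Y (deduplicated):
  ∅ × ∅ = {} (∅)
  {j} × {x43} = {(j,x43)}
  {j} × {x41, x43} = {(j,x41), (j,x43)}
  {j} × {x42, x43} = {(j,x42), (j,x43)}
  {j, k} × {x43} = {(j,x43), (k,x43)}
  {j} × {x41, x42, x43} = {(j,x41), (j,x42), (j,x43)}
  {j, k} × {x41, x43} = {(j,x41), (j,x43), (k,x41), (k,x43)}
  {j, k} × {x42, x43} = {(j,x42), (j,x43), (k,x42), (k,x43)}
  {j, k} × {x41, x42, x43} = {(j,x41), (j,x42), (j,x43), (k,x41), (k,x42), (k,x43)}
These 9 distinct sets form the basis B.
Close under arbitrary unions to get τ_{X×Y}; counting gives |τ_{X×Y}| = 14.


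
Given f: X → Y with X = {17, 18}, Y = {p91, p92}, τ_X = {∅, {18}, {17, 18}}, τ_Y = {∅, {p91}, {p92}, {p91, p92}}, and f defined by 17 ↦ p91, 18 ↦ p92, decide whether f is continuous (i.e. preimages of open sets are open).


f is NOT continuous.

Compute f^{-1}(U) for each U ∈ τ_Y:
  U = ∅: f^{-1}(U) = ∅ ∈ τ_X ✓.
  U = {p91}: f^{-1}(U) = {17} ∉ τ_X ✗.
  U = {p92}: f^{-1}(U) = {18} ∈ τ_X ✓.
  U = {p91, p92}: f^{-1}(U) = {17, 18} ∈ τ_X ✓.
Found U = {p91} with f^{-1}(U) = {17} not in τ_X. Therefore f is NOT continuous.


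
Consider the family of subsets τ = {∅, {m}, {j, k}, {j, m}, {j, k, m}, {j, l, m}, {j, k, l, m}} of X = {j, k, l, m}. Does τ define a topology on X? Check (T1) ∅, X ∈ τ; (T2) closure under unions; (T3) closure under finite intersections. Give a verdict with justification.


τ is NOT a topology on X.

Axiom (T1): ∅ ∈ τ? Yes; X ∈ τ? Yes.
Axiom (T2/T3): check pairwise unions and intersections of members of τ.
Counterexample for (T3): {j, k} ∩ {j, m} = {j} ∉ τ. Therefore τ is NOT a topology.


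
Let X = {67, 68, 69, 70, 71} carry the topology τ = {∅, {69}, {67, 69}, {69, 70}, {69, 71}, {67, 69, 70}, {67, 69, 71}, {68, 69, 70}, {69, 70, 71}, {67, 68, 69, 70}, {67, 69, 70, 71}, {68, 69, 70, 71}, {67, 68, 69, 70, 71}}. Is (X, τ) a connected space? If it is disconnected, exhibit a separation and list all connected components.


(X, τ) is connected.

Find clopen sets (U ∈ τ with X ∖ U ∈ τ):
  U = ∅, X ∖ U = {67, 68, 69, 70, 71} — both open, so U is clopen.
  U = {67, 68, 69, 70, 71}, X ∖ U = ∅ — both open, so U is clopen.
Only trivial clopens (∅ and X) exist, so (X, τ) is connected.
Compute connected components by grouping points that agree on all clopens:
  component: {67, 68, 69, 70, 71}


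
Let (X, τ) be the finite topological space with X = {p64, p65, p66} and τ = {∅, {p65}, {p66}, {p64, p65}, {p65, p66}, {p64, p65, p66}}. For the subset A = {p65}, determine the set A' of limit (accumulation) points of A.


A' = {p64}

For each x ∈ X, list the open sets U ∈ τ with x ∈ U, then check whether U ∩ (A ∖ {x}) ≠ ∅ for every such U.
  x = p64: opens ∋ x are {p64, p65}, {p64, p65, p66}; each meets A ∖ {p64}, so x IS a limit point.
  x = p65: open {p65} ∋ x has {p65} ∩ (A ∖ {p65}) = ∅, so x is NOT a limit point.
  x = p66: open {p66} ∋ x has {p66} ∩ (A ∖ {p66}) = ∅, so x is NOT a limit point.
Collecting: A' = {p64}.


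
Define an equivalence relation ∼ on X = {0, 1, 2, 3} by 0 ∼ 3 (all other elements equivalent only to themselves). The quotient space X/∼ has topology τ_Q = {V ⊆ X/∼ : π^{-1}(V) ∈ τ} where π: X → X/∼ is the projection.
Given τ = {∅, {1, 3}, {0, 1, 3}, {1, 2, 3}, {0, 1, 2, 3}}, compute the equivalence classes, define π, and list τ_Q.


X/∼ = {[0=3], [1], [2]}; |τ_Q| = 3.

Equivalence classes: [0=3], [1], [2].
Quotient map π: X → X/∼ sends 0 ↦ [0=3], 1 ↦ [1], 2 ↦ [2], 3 ↦ [0=3].
For each subset V ⊆ X/∼, compute π^{-1}(V) ⊆ X and check whether π^{-1}(V) ∈ τ. V is open in τ_Q iff π^{-1}(V) ∈ τ.
  V = {}: π^{-1}(V) = ∅ ∈ τ ✓.
  V = {[0=3]}: π^{-1}(V) = {0, 3} ∉ τ ✗.
  V = {[1]}: π^{-1}(V) = {1} ∉ τ ✗.
  V = {[0=3], [1]}: π^{-1}(V) = {0, 1, 3} ∈ τ ✓.
  V = {[2]}: π^{-1}(V) = {2} ∉ τ ✗.
  V = {[0=3], [2]}: π^{-1}(V) = {0, 2, 3} ∉ τ ✗.
  V = {[1], [2]}: π^{-1}(V) = {1, 2} ∉ τ ✗.
  V = {[0=3], [1], [2]}: π^{-1}(V) = {0, 1, 2, 3} ∈ τ ✓.
Open sets in the quotient: τ_Q = {{}, {[0=3], [1]}, {[0=3], [1], [2]}} (3 elements).


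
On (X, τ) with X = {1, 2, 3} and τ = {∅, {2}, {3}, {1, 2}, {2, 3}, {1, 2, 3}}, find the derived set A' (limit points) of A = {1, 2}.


A' = {1}

For each x ∈ X, list the open sets U ∈ τ with x ∈ U, then check whether U ∩ (A ∖ {x}) ≠ ∅ for every such U.
  x = 1: opens ∋ x are {1, 2}, {1, 2, 3}; each meets A ∖ {1}, so x IS a limit point.
  x = 2: open {2} ∋ x has {2} ∩ (A ∖ {2}) = ∅, so x is NOT a limit point.
  x = 3: open {3} ∋ x has {3} ∩ (A ∖ {3}) = ∅, so x is NOT a limit point.
Collecting: A' = {1}.


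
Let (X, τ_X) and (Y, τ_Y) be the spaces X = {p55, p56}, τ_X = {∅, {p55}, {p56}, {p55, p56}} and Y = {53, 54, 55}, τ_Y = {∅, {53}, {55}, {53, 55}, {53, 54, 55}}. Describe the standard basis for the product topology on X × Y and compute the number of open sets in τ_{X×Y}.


Basis B = {∅ × ∅, {p55} × {53}, {p55} × {55}, {p56} × {53}, {p56} × {55}, {p55} × {53, 55}, {p55, p56} × {53}, {p55, p56} × {55}, {p56} × {53, 55}, {p55} × {53, 54, 55}, {p56} × {53, 54, 55}, {p55, p56} × {53, 55}, {p55, p56} × {53, 54, 55}}; |τ_{X×Y}| = 25.

Enumerate products U × V with U ∈ τ_X, V ∈ τ_Y (deduplicated):
  ∅ × ∅ = {} (∅)
  {p55} × {53} = {(p55,53)}
  {p55} × {55} = {(p55,55)}
  {p56} × {53} = {(p56,53)}
  {p56} × {55} = {(p56,55)}
  {p55} × {53, 55} = {(p55,53), (p55,55)}
  {p55, p56} × {53} = {(p55,53), (p56,53)}
  {p55, p56} × {55} = {(p55,55), (p56,55)}
  {p56} × {53, 55} = {(p56,53), (p56,55)}
  {p55} × {53, 54, 55} = {(p55,53), (p55,54), (p55,55)}
  {p56} × {53, 54, 55} = {(p56,53), (p56,54), (p56,55)}
  {p55, p56} × {53, 55} = {(p55,53), (p55,55), (p56,53), (p56,55)}
  {p55, p56} × {53, 54, 55} = {(p55,53), (p55,54), (p55,55), (p56,53), (p56,54), (p56,55)}
These 13 distinct sets form the basis B.
Close under arbitrary unions to get τ_{X×Y}; counting gives |τ_{X×Y}| = 25.


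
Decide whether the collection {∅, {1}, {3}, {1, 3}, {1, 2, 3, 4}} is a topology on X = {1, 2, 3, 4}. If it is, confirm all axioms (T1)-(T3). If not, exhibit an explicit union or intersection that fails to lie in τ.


τ IS a topology on X.

Axiom (T1): ∅ ∈ τ? Yes; X ∈ τ? Yes.
Axiom (T2/T3): check pairwise unions and intersections of members of τ.
All pairwise intersections and unions checked — each lies in τ. Therefore τ satisfies (T1), (T2), (T3): it IS a topology on X.


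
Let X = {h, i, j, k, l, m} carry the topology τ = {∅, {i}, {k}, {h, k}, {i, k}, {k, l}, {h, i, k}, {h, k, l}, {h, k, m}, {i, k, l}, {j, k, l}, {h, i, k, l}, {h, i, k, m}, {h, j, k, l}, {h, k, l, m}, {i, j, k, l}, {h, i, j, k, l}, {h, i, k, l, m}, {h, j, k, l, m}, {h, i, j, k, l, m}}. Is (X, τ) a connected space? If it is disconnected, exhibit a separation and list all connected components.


(X, τ) is disconnected; components = [{i}, {h, j, k, l, m}].

Find clopen sets (U ∈ τ with X ∖ U ∈ τ):
  U = ∅, X ∖ U = {h, i, j, k, l, m} — both open, so U is clopen.
  U = {i}, X ∖ U = {h, j, k, l, m} — both open, so U is clopen.
  U = {h, j, k, l, m}, X ∖ U = {i} — both open, so U is clopen.
  U = {h, i, j, k, l, m}, X ∖ U = ∅ — both open, so U is clopen.
Nontrivial clopen(s) exist: e.g. {i}. So (X, τ) is disconnected.
Compute connected components by grouping points that agree on all clopens:
  component: {i}
  component: {h, j, k, l, m}


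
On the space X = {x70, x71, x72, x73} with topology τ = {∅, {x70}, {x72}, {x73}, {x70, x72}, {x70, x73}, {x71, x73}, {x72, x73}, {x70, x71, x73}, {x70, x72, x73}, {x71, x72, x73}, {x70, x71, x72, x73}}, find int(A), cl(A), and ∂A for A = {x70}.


int(A) = {x70}, cl(A) = {x70}, ∂A = ∅.

Closed sets in (X, τ) are complements of opens:
  closed(X, τ) = {∅, {x70}, {x71}, {x72}, {x70, x71}, {x70, x72}, {x71, x72}, {x71, x73}, {x70, x71, x72}, {x70, x71, x73}, {x71, x72, x73}, {x70, x71, x72, x73}}.
int(A) = ⋃ {U ∈ τ : U ⊆ A}. Opens contained in A: ∅, {x70}.
Taking the union of these: int(A) = {x70}.
cl(A) = ⋂ {C closed : A ⊆ C}. Closed sets containing A: {x70}, {x70, x71}, {x70, x72}, {x70, x71, x72}, {x70, x71, x73}, {x70, x71, x72, x73}.
Intersecting these: cl(A) = {x70}.
∂A = cl(A) ∖ int(A) = {x70} ∖ {x70} = ∅.


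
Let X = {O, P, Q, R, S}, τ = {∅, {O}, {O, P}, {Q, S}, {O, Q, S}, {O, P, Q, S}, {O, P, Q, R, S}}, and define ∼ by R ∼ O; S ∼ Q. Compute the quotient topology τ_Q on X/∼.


X/∼ = {[O=R], [P], [Q=S]}; |τ_Q| = 3.

Equivalence classes: [O=R], [P], [Q=S].
Quotient map π: X → X/∼ sends O ↦ [O=R], P ↦ [P], Q ↦ [Q=S], R ↦ [O=R], S ↦ [Q=S].
For each subset V ⊆ X/∼, compute π^{-1}(V) ⊆ X and check whether π^{-1}(V) ∈ τ. V is open in τ_Q iff π^{-1}(V) ∈ τ.
  V = {}: π^{-1}(V) = ∅ ∈ τ ✓.
  V = {[O=R]}: π^{-1}(V) = {O, R} ∉ τ ✗.
  V = {[P]}: π^{-1}(V) = {P} ∉ τ ✗.
  V = {[O=R], [P]}: π^{-1}(V) = {O, P, R} ∉ τ ✗.
  V = {[Q=S]}: π^{-1}(V) = {Q, S} ∈ τ ✓.
  V = {[O=R], [Q=S]}: π^{-1}(V) = {O, Q, R, S} ∉ τ ✗.
  V = {[P], [Q=S]}: π^{-1}(V) = {P, Q, S} ∉ τ ✗.
  V = {[O=R], [P], [Q=S]}: π^{-1}(V) = {O, P, Q, R, S} ∈ τ ✓.
Open sets in the quotient: τ_Q = {{}, {[Q=S]}, {[O=R], [P], [Q=S]}} (3 elements).


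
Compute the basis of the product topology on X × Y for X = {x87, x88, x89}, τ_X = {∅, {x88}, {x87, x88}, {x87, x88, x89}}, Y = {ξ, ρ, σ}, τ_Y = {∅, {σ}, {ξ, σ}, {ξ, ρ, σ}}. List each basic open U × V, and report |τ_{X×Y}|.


Basis B = {∅ × ∅, {x88} × {σ}, {x87, x88} × {σ}, {x88} × {ξ, σ}, {x87, x88, x89} × {σ}, {x88} × {ξ, ρ, σ}, {x87, x88} × {ξ, σ}, {x87, x88} × {ξ, ρ, σ}, {x87, x88, x89} × {ξ, σ}, {x87, x88, x89} × {ξ, ρ, σ}}; |τ_{X×Y}| = 20.

Enumerate products U × V with U ∈ τ_X, V ∈ τ_Y (deduplicated):
  ∅ × ∅ = {} (∅)
  {x88} × {σ} = {(x88,σ)}
  {x87, x88} × {σ} = {(x87,σ), (x88,σ)}
  {x88} × {ξ, σ} = {(x88,ξ), (x88,σ)}
  {x87, x88, x89} × {σ} = {(x87,σ), (x88,σ), (x89,σ)}
  {x88} × {ξ, ρ, σ} = {(x88,ξ), (x88,ρ), (x88,σ)}
  {x87, x88} × {ξ, σ} = {(x87,ξ), (x87,σ), (x88,ξ), (x88,σ)}
  {x87, x88} × {ξ, ρ, σ} = {(x87,ξ), (x87,ρ), (x87,σ), (x88,ξ), (x88,ρ), (x88,σ)}
  {x87, x88, x89} × {ξ, σ} = {(x87,ξ), (x87,σ), (x88,ξ), (x88,σ), (x89,ξ), (x89,σ)}
  {x87, x88, x89} × {ξ, ρ, σ} = {(x87,ξ), (x87,ρ), (x87,σ), (x88,ξ), (x88,ρ), (x88,σ), (x89,ξ), (x89,ρ), (x89,σ)}
These 10 distinct sets form the basis B.
Close under arbitrary unions to get τ_{X×Y}; counting gives |τ_{X×Y}| = 20.


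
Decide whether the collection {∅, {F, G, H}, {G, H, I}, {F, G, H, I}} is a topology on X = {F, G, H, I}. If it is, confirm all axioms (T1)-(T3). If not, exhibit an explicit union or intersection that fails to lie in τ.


τ is NOT a topology on X.

Axiom (T1): ∅ ∈ τ? Yes; X ∈ τ? Yes.
Axiom (T2/T3): check pairwise unions and intersections of members of τ.
Counterexample for (T3): {F, G, H} ∩ {G, H, I} = {G, H} ∉ τ. Therefore τ is NOT a topology.


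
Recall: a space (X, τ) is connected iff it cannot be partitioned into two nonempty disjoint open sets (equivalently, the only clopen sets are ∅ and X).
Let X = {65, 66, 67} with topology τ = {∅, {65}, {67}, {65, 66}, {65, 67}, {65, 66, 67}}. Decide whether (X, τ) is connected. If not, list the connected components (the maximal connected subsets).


(X, τ) is disconnected; components = [{67}, {65, 66}].

Find clopen sets (U ∈ τ with X ∖ U ∈ τ):
  U = ∅, X ∖ U = {65, 66, 67} — both open, so U is clopen.
  U = {67}, X ∖ U = {65, 66} — both open, so U is clopen.
  U = {65, 66}, X ∖ U = {67} — both open, so U is clopen.
  U = {65, 66, 67}, X ∖ U = ∅ — both open, so U is clopen.
Nontrivial clopen(s) exist: e.g. {67}. So (X, τ) is disconnected.
Compute connected components by grouping points that agree on all clopens:
  component: {67}
  component: {65, 66}


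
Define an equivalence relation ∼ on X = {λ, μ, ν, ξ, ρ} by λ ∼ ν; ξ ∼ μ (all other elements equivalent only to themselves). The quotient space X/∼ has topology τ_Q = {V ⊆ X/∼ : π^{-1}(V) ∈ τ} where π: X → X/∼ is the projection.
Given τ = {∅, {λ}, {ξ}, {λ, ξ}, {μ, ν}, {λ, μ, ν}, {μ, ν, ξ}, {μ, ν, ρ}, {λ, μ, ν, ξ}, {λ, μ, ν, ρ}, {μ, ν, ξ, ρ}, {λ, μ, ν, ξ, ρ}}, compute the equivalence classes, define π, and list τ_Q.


X/∼ = {[λ=ν], [μ=ξ], [ρ]}; |τ_Q| = 3.

Equivalence classes: [λ=ν], [μ=ξ], [ρ].
Quotient map π: X → X/∼ sends λ ↦ [λ=ν], μ ↦ [μ=ξ], ν ↦ [λ=ν], ξ ↦ [μ=ξ], ρ ↦ [ρ].
For each subset V ⊆ X/∼, compute π^{-1}(V) ⊆ X and check whether π^{-1}(V) ∈ τ. V is open in τ_Q iff π^{-1}(V) ∈ τ.
  V = {}: π^{-1}(V) = ∅ ∈ τ ✓.
  V = {[λ=ν]}: π^{-1}(V) = {λ, ν} ∉ τ ✗.
  V = {[μ=ξ]}: π^{-1}(V) = {μ, ξ} ∉ τ ✗.
  V = {[λ=ν], [μ=ξ]}: π^{-1}(V) = {λ, μ, ν, ξ} ∈ τ ✓.
  V = {[ρ]}: π^{-1}(V) = {ρ} ∉ τ ✗.
  V = {[λ=ν], [ρ]}: π^{-1}(V) = {λ, ν, ρ} ∉ τ ✗.
  V = {[μ=ξ], [ρ]}: π^{-1}(V) = {μ, ξ, ρ} ∉ τ ✗.
  V = {[λ=ν], [μ=ξ], [ρ]}: π^{-1}(V) = {λ, μ, ν, ξ, ρ} ∈ τ ✓.
Open sets in the quotient: τ_Q = {{}, {[λ=ν], [μ=ξ]}, {[λ=ν], [μ=ξ], [ρ]}} (3 elements).


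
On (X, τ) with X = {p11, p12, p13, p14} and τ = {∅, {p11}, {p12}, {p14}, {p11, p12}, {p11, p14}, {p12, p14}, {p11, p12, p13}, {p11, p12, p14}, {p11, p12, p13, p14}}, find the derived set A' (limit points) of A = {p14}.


A' = ∅

For each x ∈ X, list the open sets U ∈ τ with x ∈ U, then check whether U ∩ (A ∖ {x}) ≠ ∅ for every such U.
  x = p11: open {p11} ∋ x has {p11} ∩ (A ∖ {p11}) = ∅, so x is NOT a limit point.
  x = p12: open {p12} ∋ x has {p12} ∩ (A ∖ {p12}) = ∅, so x is NOT a limit point.
  x = p13: open {p11, p12, p13} ∋ x has {p11, p12, p13} ∩ (A ∖ {p13}) = ∅, so x is NOT a limit point.
  x = p14: open {p14} ∋ x has {p14} ∩ (A ∖ {p14}) = ∅, so x is NOT a limit point.
Collecting: A' = ∅.


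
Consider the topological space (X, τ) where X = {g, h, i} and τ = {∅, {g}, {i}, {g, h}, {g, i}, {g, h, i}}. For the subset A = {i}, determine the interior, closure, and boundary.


int(A) = {i}, cl(A) = {i}, ∂A = ∅.

Closed sets in (X, τ) are complements of opens:
  closed(X, τ) = {∅, {h}, {i}, {g, h}, {h, i}, {g, h, i}}.
int(A) = ⋃ {U ∈ τ : U ⊆ A}. Opens contained in A: ∅, {i}.
Taking the union of these: int(A) = {i}.
cl(A) = ⋂ {C closed : A ⊆ C}. Closed sets containing A: {i}, {h, i}, {g, h, i}.
Intersecting these: cl(A) = {i}.
∂A = cl(A) ∖ int(A) = {i} ∖ {i} = ∅.


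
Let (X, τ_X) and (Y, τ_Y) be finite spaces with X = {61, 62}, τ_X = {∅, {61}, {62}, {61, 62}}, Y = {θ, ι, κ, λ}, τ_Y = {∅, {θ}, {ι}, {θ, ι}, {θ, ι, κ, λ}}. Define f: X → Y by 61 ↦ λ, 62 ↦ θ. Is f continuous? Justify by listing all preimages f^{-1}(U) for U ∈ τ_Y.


f IS continuous.

Compute f^{-1}(U) for each U ∈ τ_Y:
  U = ∅: f^{-1}(U) = ∅ ∈ τ_X ✓.
  U = {θ}: f^{-1}(U) = {62} ∈ τ_X ✓.
  U = {ι}: f^{-1}(U) = ∅ ∈ τ_X ✓.
  U = {θ, ι}: f^{-1}(U) = {62} ∈ τ_X ✓.
  U = {θ, ι, κ, λ}: f^{-1}(U) = {61, 62} ∈ τ_X ✓.
Every preimage lies in τ_X, so f IS continuous.


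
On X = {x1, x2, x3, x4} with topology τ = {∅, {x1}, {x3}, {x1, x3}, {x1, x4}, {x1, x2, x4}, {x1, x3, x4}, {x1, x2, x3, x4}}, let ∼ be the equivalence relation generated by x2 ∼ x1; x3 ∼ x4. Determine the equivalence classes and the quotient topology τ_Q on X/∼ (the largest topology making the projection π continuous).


X/∼ = {[x1=x2], [x3=x4]}; |τ_Q| = 2.

Equivalence classes: [x1=x2], [x3=x4].
Quotient map π: X → X/∼ sends x1 ↦ [x1=x2], x2 ↦ [x1=x2], x3 ↦ [x3=x4], x4 ↦ [x3=x4].
For each subset V ⊆ X/∼, compute π^{-1}(V) ⊆ X and check whether π^{-1}(V) ∈ τ. V is open in τ_Q iff π^{-1}(V) ∈ τ.
  V = {}: π^{-1}(V) = ∅ ∈ τ ✓.
  V = {[x1=x2]}: π^{-1}(V) = {x1, x2} ∉ τ ✗.
  V = {[x3=x4]}: π^{-1}(V) = {x3, x4} ∉ τ ✗.
  V = {[x1=x2], [x3=x4]}: π^{-1}(V) = {x1, x2, x3, x4} ∈ τ ✓.
Open sets in the quotient: τ_Q = {{}, {[x1=x2], [x3=x4]}} (2 elements).


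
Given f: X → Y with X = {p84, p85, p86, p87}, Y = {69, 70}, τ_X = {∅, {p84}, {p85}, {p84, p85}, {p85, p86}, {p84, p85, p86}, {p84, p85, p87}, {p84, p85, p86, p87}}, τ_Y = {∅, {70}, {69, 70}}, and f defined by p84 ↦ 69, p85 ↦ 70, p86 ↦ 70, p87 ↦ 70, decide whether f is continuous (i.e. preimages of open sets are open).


f is NOT continuous.

Compute f^{-1}(U) for each U ∈ τ_Y:
  U = ∅: f^{-1}(U) = ∅ ∈ τ_X ✓.
  U = {70}: f^{-1}(U) = {p85, p86, p87} ∉ τ_X ✗.
  U = {69, 70}: f^{-1}(U) = {p84, p85, p86, p87} ∈ τ_X ✓.
Found U = {70} with f^{-1}(U) = {p85, p86, p87} not in τ_X. Therefore f is NOT continuous.


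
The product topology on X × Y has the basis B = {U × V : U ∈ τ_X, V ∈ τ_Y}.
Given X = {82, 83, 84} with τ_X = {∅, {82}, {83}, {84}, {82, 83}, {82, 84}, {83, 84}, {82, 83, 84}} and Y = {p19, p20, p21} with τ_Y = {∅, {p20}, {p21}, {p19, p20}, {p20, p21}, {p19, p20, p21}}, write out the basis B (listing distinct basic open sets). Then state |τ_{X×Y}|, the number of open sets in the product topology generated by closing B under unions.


Basis B = {∅ × ∅, {82} × {p20}, {82} × {p21}, {83} × {p20}, {83} × {p21}, {84} × {p20}, {84} × {p21}, {82} × {p19, p20}, {82} × {p20, p21}, {82, 83} × {p20}, {82, 84} × {p20}, {82, 83} × {p21}, {82, 84} × {p21}, {83} × {p19, p20}, {83} × {p20, p21}, {83, 84} × {p20}, {83, 84} × {p21}, {84} × {p19, p20}, {84} × {p20, p21}, {82} × {p19, p20, p21}, {82, 83, 84} × {p20}, {82, 83, 84} × {p21}, {83} × {p19, p20, p21}, {84} × {p19, p20, p21}, {82, 83} × {p19, p20}, {82, 84} × {p19, p20}, {82, 83} × {p20, p21}, {82, 84} × {p20, p21}, {83, 84} × {p19, p20}, {83, 84} × {p20, p21}, {82, 83} × {p19, p20, p21}, {82, 84} × {p19, p20, p21}, {82, 83, 84} × {p19, p20}, {82, 83, 84} × {p20, p21}, {83, 84} × {p19, p20, p21}, {82, 83, 84} × {p19, p20, p21}}; |τ_{X×Y}| = 216.

Enumerate products U × V with U ∈ τ_X, V ∈ τ_Y (deduplicated):
  ∅ × ∅ = {} (∅)
  {82} × {p20} = {(82,p20)}
  {82} × {p21} = {(82,p21)}
  {83} × {p20} = {(83,p20)}
  {83} × {p21} = {(83,p21)}
  {84} × {p20} = {(84,p20)}
  {84} × {p21} = {(84,p21)}
  {82} × {p19, p20} = {(82,p19), (82,p20)}
  {82} × {p20, p21} = {(82,p20), (82,p21)}
  {82, 83} × {p20} = {(82,p20), (83,p20)}
  {82, 84} × {p20} = {(82,p20), (84,p20)}
  {82, 83} × {p21} = {(82,p21), (83,p21)}
  {82, 84} × {p21} = {(82,p21), (84,p21)}
  {83} × {p19, p20} = {(83,p19), (83,p20)}
  {83} × {p20, p21} = {(83,p20), (83,p21)}
  {83, 84} × {p20} = {(83,p20), (84,p20)}
  {83, 84} × {p21} = {(83,p21), (84,p21)}
  {84} × {p19, p20} = {(84,p19), (84,p20)}
  {84} × {p20, p21} = {(84,p20), (84,p21)}
  {82} × {p19, p20, p21} = {(82,p19), (82,p20), (82,p21)}
  {82, 83, 84} × {p20} = {(82,p20), (83,p20), (84,p20)}
  {82, 83, 84} × {p21} = {(82,p21), (83,p21), (84,p21)}
  {83} × {p19, p20, p21} = {(83,p19), (83,p20), (83,p21)}
  {84} × {p19, p20, p21} = {(84,p19), (84,p20), (84,p21)}
  {82, 83} × {p19, p20} = {(82,p19), (82,p20), (83,p19), (83,p20)}
  {82, 84} × {p19, p20} = {(82,p19), (82,p20), (84,p19), (84,p20)}
  {82, 83} × {p20, p21} = {(82,p20), (82,p21), (83,p20), (83,p21)}
  {82, 84} × {p20, p21} = {(82,p20), (82,p21), (84,p20), (84,p21)}
  {83, 84} × {p19, p20} = {(83,p19), (83,p20), (84,p19), (84,p20)}
  {83, 84} × {p20, p21} = {(83,p20), (83,p21), (84,p20), (84,p21)}
  {82, 83} × {p19, p20, p21} = {(82,p19), (82,p20), (82,p21), (83,p19), (83,p20), (83,p21)}
  {82, 84} × {p19, p20, p21} = {(82,p19), (82,p20), (82,p21), (84,p19), (84,p20), (84,p21)}
  {82, 83, 84} × {p19, p20} = {(82,p19), (82,p20), (83,p19), (83,p20), (84,p19), (84,p20)}
  {82, 83, 84} × {p20, p21} = {(82,p20), (82,p21), (83,p20), (83,p21), (84,p20), (84,p21)}
  {83, 84} × {p19, p20, p21} = {(83,p19), (83,p20), (83,p21), (84,p19), (84,p20), (84,p21)}
  {82, 83, 84} × {p19, p20, p21} = {(82,p19), (82,p20), (82,p21), (83,p19), (83,p20), (83,p21), (84,p19), (84,p20), (84,p21)}
These 36 distinct sets form the basis B.
Close under arbitrary unions to get τ_{X×Y}; counting gives |τ_{X×Y}| = 216.


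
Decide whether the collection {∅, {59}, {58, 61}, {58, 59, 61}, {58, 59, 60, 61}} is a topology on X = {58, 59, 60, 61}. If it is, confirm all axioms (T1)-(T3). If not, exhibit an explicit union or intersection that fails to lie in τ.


τ IS a topology on X.

Axiom (T1): ∅ ∈ τ? Yes; X ∈ τ? Yes.
Axiom (T2/T3): check pairwise unions and intersections of members of τ.
All pairwise intersections and unions checked — each lies in τ. Therefore τ satisfies (T1), (T2), (T3): it IS a topology on X.


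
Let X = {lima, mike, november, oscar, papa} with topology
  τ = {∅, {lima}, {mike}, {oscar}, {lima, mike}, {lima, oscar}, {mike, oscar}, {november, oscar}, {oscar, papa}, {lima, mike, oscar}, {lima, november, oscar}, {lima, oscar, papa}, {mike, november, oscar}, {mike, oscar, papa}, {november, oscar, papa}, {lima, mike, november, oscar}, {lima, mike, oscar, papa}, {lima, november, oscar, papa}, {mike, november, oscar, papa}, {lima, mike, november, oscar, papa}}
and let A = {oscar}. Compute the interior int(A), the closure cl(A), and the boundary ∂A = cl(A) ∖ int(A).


int(A) = {oscar}, cl(A) = {november, oscar, papa}, ∂A = {november, papa}.

Closed sets in (X, τ) are complements of opens:
  closed(X, τ) = {∅, {lima}, {mike}, {november}, {papa}, {lima, mike}, {lima, november}, {lima, papa}, {mike, november}, {mike, papa}, {november, papa}, {lima, mike, november}, {lima, mike, papa}, {lima, november, papa}, {mike, november, papa}, {november, oscar, papa}, {lima, mike, november, papa}, {lima, november, oscar, papa}, {mike, november, oscar, papa}, {lima, mike, november, oscar, papa}}.
int(A) = ⋃ {U ∈ τ : U ⊆ A}. Opens contained in A: ∅, {oscar}.
Taking the union of these: int(A) = {oscar}.
cl(A) = ⋂ {C closed : A ⊆ C}. Closed sets containing A: {november, oscar, papa}, {lima, november, oscar, papa}, {mike, november, oscar, papa}, {lima, mike, november, oscar, papa}.
Intersecting these: cl(A) = {november, oscar, papa}.
∂A = cl(A) ∖ int(A) = {november, oscar, papa} ∖ {oscar} = {november, papa}.


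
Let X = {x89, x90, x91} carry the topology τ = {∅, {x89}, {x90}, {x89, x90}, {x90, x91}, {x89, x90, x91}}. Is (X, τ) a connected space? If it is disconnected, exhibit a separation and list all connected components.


(X, τ) is disconnected; components = [{x89}, {x90, x91}].

Find clopen sets (U ∈ τ with X ∖ U ∈ τ):
  U = ∅, X ∖ U = {x89, x90, x91} — both open, so U is clopen.
  U = {x89}, X ∖ U = {x90, x91} — both open, so U is clopen.
  U = {x90, x91}, X ∖ U = {x89} — both open, so U is clopen.
  U = {x89, x90, x91}, X ∖ U = ∅ — both open, so U is clopen.
Nontrivial clopen(s) exist: e.g. {x90, x91}. So (X, τ) is disconnected.
Compute connected components by grouping points that agree on all clopens:
  component: {x89}
  component: {x90, x91}


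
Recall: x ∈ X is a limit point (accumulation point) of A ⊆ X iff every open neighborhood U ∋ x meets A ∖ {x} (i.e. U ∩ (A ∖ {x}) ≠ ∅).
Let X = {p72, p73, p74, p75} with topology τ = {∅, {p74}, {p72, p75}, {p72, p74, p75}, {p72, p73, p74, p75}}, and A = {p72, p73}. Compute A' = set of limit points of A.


A' = {p73, p75}

For each x ∈ X, list the open sets U ∈ τ with x ∈ U, then check whether U ∩ (A ∖ {x}) ≠ ∅ for every such U.
  x = p72: open {p72, p75} ∋ x has {p72, p75} ∩ (A ∖ {p72}) = ∅, so x is NOT a limit point.
  x = p73: opens ∋ x are {p72, p73, p74, p75}; each meets A ∖ {p73}, so x IS a limit point.
  x = p74: open {p74} ∋ x has {p74} ∩ (A ∖ {p74}) = ∅, so x is NOT a limit point.
  x = p75: opens ∋ x are {p72, p75}, {p72, p74, p75}, {p72, p73, p74, p75}; each meets A ∖ {p75}, so x IS a limit point.
Collecting: A' = {p73, p75}.


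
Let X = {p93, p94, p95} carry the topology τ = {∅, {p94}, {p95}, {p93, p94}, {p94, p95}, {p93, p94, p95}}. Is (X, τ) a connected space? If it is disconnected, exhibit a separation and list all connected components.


(X, τ) is disconnected; components = [{p95}, {p93, p94}].

Find clopen sets (U ∈ τ with X ∖ U ∈ τ):
  U = ∅, X ∖ U = {p93, p94, p95} — both open, so U is clopen.
  U = {p95}, X ∖ U = {p93, p94} — both open, so U is clopen.
  U = {p93, p94}, X ∖ U = {p95} — both open, so U is clopen.
  U = {p93, p94, p95}, X ∖ U = ∅ — both open, so U is clopen.
Nontrivial clopen(s) exist: e.g. {p93, p94}. So (X, τ) is disconnected.
Compute connected components by grouping points that agree on all clopens:
  component: {p95}
  component: {p93, p94}


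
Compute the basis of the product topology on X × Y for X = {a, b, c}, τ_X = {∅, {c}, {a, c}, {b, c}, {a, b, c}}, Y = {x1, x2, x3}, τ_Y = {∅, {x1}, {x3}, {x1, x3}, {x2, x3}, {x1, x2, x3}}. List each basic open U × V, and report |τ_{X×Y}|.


Basis B = {∅ × ∅, {c} × {x1}, {c} × {x3}, {a, c} × {x1}, {a, c} × {x3}, {b, c} × {x1}, {b, c} × {x3}, {c} × {x1, x3}, {c} × {x2, x3}, {a, b, c} × {x1}, {a, b, c} × {x3}, {c} × {x1, x2, x3}, {a, c} × {x1, x3}, {a, c} × {x2, x3}, {b, c} × {x1, x3}, {b, c} × {x2, x3}, {a, c} × {x1, x2, x3}, {a, b, c} × {x1, x3}, {a, b, c} × {x2, x3}, {b, c} × {x1, x2, x3}, {a, b, c} × {x1, x2, x3}}; |τ_{X×Y}| = 70.

Enumerate products U × V with U ∈ τ_X, V ∈ τ_Y (deduplicated):
  ∅ × ∅ = {} (∅)
  {c} × {x1} = {(c,x1)}
  {c} × {x3} = {(c,x3)}
  {a, c} × {x1} = {(a,x1), (c,x1)}
  {a, c} × {x3} = {(a,x3), (c,x3)}
  {b, c} × {x1} = {(b,x1), (c,x1)}
  {b, c} × {x3} = {(b,x3), (c,x3)}
  {c} × {x1, x3} = {(c,x1), (c,x3)}
  {c} × {x2, x3} = {(c,x2), (c,x3)}
  {a, b, c} × {x1} = {(a,x1), (b,x1), (c,x1)}
  {a, b, c} × {x3} = {(a,x3), (b,x3), (c,x3)}
  {c} × {x1, x2, x3} = {(c,x1), (c,x2), (c,x3)}
  {a, c} × {x1, x3} = {(a,x1), (a,x3), (c,x1), (c,x3)}
  {a, c} × {x2, x3} = {(a,x2), (a,x3), (c,x2), (c,x3)}
  {b, c} × {x1, x3} = {(b,x1), (b,x3), (c,x1), (c,x3)}
  {b, c} × {x2, x3} = {(b,x2), (b,x3), (c,x2), (c,x3)}
  {a, c} × {x1, x2, x3} = {(a,x1), (a,x2), (a,x3), (c,x1), (c,x2), (c,x3)}
  {a, b, c} × {x1, x3} = {(a,x1), (a,x3), (b,x1), (b,x3), (c,x1), (c,x3)}
  {a, b, c} × {x2, x3} = {(a,x2), (a,x3), (b,x2), (b,x3), (c,x2), (c,x3)}
  {b, c} × {x1, x2, x3} = {(b,x1), (b,x2), (b,x3), (c,x1), (c,x2), (c,x3)}
  {a, b, c} × {x1, x2, x3} = {(a,x1), (a,x2), (a,x3), (b,x1), (b,x2), (b,x3), (c,x1), (c,x2), (c,x3)}
These 21 distinct sets form the basis B.
Close under arbitrary unions to get τ_{X×Y}; counting gives |τ_{X×Y}| = 70.


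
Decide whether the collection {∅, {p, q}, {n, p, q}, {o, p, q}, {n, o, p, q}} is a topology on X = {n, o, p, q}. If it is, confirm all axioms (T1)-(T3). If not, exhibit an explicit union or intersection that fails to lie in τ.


τ IS a topology on X.

Axiom (T1): ∅ ∈ τ? Yes; X ∈ τ? Yes.
Axiom (T2/T3): check pairwise unions and intersections of members of τ.
All pairwise intersections and unions checked — each lies in τ. Therefore τ satisfies (T1), (T2), (T3): it IS a topology on X.


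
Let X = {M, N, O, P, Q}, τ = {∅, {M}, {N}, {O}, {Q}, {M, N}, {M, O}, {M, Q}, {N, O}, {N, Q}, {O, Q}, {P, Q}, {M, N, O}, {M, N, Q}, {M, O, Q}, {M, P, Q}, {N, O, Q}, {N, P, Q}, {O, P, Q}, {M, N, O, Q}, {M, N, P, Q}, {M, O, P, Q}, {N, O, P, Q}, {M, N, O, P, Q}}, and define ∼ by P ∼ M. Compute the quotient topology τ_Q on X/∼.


X/∼ = {[M=P], [N], [O], [Q]}; |τ_Q| = 12.

Equivalence classes: [M=P], [N], [O], [Q].
Quotient map π: X → X/∼ sends M ↦ [M=P], N ↦ [N], O ↦ [O], P ↦ [M=P], Q ↦ [Q].
For each subset V ⊆ X/∼, compute π^{-1}(V) ⊆ X and check whether π^{-1}(V) ∈ τ. V is open in τ_Q iff π^{-1}(V) ∈ τ.
  V = {}: π^{-1}(V) = ∅ ∈ τ ✓.
  V = {[M=P]}: π^{-1}(V) = {M, P} ∉ τ ✗.
  V = {[N]}: π^{-1}(V) = {N} ∈ τ ✓.
  V = {[M=P], [N]}: π^{-1}(V) = {M, N, P} ∉ τ ✗.
  V = {[O]}: π^{-1}(V) = {O} ∈ τ ✓.
  V = {[M=P], [O]}: π^{-1}(V) = {M, O, P} ∉ τ ✗.
  V = {[N], [O]}: π^{-1}(V) = {N, O} ∈ τ ✓.
  V = {[M=P], [N], [O]}: π^{-1}(V) = {M, N, O, P} ∉ τ ✗.
  V = {[Q]}: π^{-1}(V) = {Q} ∈ τ ✓.
  V = {[M=P], [Q]}: π^{-1}(V) = {M, P, Q} ∈ τ ✓.
  V = {[N], [Q]}: π^{-1}(V) = {N, Q} ∈ τ ✓.
  V = {[M=P], [N], [Q]}: π^{-1}(V) = {M, N, P, Q} ∈ τ ✓.
  V = {[O], [Q]}: π^{-1}(V) = {O, Q} ∈ τ ✓.
  V = {[M=P], [O], [Q]}: π^{-1}(V) = {M, O, P, Q} ∈ τ ✓.
  V = {[N], [O], [Q]}: π^{-1}(V) = {N, O, Q} ∈ τ ✓.
  V = {[M=P], [N], [O], [Q]}: π^{-1}(V) = {M, N, O, P, Q} ∈ τ ✓.
Open sets in the quotient: τ_Q = {{}, {[N]}, {[O]}, {[N], [O]}, {[Q]}, {[M=P], [Q]}, {[N], [Q]}, {[M=P], [N], [Q]}, {[O], [Q]}, {[M=P], [O], [Q]}, {[N], [O], [Q]}, {[M=P], [N], [O], [Q]}} (12 elements).
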